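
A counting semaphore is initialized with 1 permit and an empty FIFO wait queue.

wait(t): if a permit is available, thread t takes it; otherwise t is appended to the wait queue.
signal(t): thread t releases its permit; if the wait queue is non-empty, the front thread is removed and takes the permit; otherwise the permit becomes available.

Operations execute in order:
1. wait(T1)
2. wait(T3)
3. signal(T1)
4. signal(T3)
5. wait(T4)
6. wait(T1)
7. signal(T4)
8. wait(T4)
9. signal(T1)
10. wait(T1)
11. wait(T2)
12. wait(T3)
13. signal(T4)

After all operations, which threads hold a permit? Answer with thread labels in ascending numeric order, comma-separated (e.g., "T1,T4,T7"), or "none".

Answer: T1

Derivation:
Step 1: wait(T1) -> count=0 queue=[] holders={T1}
Step 2: wait(T3) -> count=0 queue=[T3] holders={T1}
Step 3: signal(T1) -> count=0 queue=[] holders={T3}
Step 4: signal(T3) -> count=1 queue=[] holders={none}
Step 5: wait(T4) -> count=0 queue=[] holders={T4}
Step 6: wait(T1) -> count=0 queue=[T1] holders={T4}
Step 7: signal(T4) -> count=0 queue=[] holders={T1}
Step 8: wait(T4) -> count=0 queue=[T4] holders={T1}
Step 9: signal(T1) -> count=0 queue=[] holders={T4}
Step 10: wait(T1) -> count=0 queue=[T1] holders={T4}
Step 11: wait(T2) -> count=0 queue=[T1,T2] holders={T4}
Step 12: wait(T3) -> count=0 queue=[T1,T2,T3] holders={T4}
Step 13: signal(T4) -> count=0 queue=[T2,T3] holders={T1}
Final holders: T1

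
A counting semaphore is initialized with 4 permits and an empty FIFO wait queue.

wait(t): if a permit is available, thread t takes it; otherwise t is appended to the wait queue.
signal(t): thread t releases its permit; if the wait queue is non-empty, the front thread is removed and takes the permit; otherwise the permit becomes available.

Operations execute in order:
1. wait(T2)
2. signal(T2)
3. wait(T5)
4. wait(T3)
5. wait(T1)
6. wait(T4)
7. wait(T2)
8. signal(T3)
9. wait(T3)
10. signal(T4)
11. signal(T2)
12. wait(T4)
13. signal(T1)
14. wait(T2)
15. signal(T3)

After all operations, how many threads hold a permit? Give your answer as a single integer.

Answer: 3

Derivation:
Step 1: wait(T2) -> count=3 queue=[] holders={T2}
Step 2: signal(T2) -> count=4 queue=[] holders={none}
Step 3: wait(T5) -> count=3 queue=[] holders={T5}
Step 4: wait(T3) -> count=2 queue=[] holders={T3,T5}
Step 5: wait(T1) -> count=1 queue=[] holders={T1,T3,T5}
Step 6: wait(T4) -> count=0 queue=[] holders={T1,T3,T4,T5}
Step 7: wait(T2) -> count=0 queue=[T2] holders={T1,T3,T4,T5}
Step 8: signal(T3) -> count=0 queue=[] holders={T1,T2,T4,T5}
Step 9: wait(T3) -> count=0 queue=[T3] holders={T1,T2,T4,T5}
Step 10: signal(T4) -> count=0 queue=[] holders={T1,T2,T3,T5}
Step 11: signal(T2) -> count=1 queue=[] holders={T1,T3,T5}
Step 12: wait(T4) -> count=0 queue=[] holders={T1,T3,T4,T5}
Step 13: signal(T1) -> count=1 queue=[] holders={T3,T4,T5}
Step 14: wait(T2) -> count=0 queue=[] holders={T2,T3,T4,T5}
Step 15: signal(T3) -> count=1 queue=[] holders={T2,T4,T5}
Final holders: {T2,T4,T5} -> 3 thread(s)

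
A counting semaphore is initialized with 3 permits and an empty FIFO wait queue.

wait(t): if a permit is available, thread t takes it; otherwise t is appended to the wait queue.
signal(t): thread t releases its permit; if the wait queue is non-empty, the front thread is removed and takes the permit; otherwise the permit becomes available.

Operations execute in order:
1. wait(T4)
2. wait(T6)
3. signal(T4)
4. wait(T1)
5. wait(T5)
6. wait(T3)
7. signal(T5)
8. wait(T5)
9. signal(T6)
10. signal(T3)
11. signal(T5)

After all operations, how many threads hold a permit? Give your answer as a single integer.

Answer: 1

Derivation:
Step 1: wait(T4) -> count=2 queue=[] holders={T4}
Step 2: wait(T6) -> count=1 queue=[] holders={T4,T6}
Step 3: signal(T4) -> count=2 queue=[] holders={T6}
Step 4: wait(T1) -> count=1 queue=[] holders={T1,T6}
Step 5: wait(T5) -> count=0 queue=[] holders={T1,T5,T6}
Step 6: wait(T3) -> count=0 queue=[T3] holders={T1,T5,T6}
Step 7: signal(T5) -> count=0 queue=[] holders={T1,T3,T6}
Step 8: wait(T5) -> count=0 queue=[T5] holders={T1,T3,T6}
Step 9: signal(T6) -> count=0 queue=[] holders={T1,T3,T5}
Step 10: signal(T3) -> count=1 queue=[] holders={T1,T5}
Step 11: signal(T5) -> count=2 queue=[] holders={T1}
Final holders: {T1} -> 1 thread(s)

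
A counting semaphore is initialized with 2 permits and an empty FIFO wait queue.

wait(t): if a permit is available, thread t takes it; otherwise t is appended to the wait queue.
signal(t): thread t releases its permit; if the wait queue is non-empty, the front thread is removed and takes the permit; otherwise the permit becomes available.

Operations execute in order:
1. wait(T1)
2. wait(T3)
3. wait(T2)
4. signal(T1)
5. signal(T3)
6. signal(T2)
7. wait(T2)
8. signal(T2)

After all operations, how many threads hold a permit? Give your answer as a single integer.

Answer: 0

Derivation:
Step 1: wait(T1) -> count=1 queue=[] holders={T1}
Step 2: wait(T3) -> count=0 queue=[] holders={T1,T3}
Step 3: wait(T2) -> count=0 queue=[T2] holders={T1,T3}
Step 4: signal(T1) -> count=0 queue=[] holders={T2,T3}
Step 5: signal(T3) -> count=1 queue=[] holders={T2}
Step 6: signal(T2) -> count=2 queue=[] holders={none}
Step 7: wait(T2) -> count=1 queue=[] holders={T2}
Step 8: signal(T2) -> count=2 queue=[] holders={none}
Final holders: {none} -> 0 thread(s)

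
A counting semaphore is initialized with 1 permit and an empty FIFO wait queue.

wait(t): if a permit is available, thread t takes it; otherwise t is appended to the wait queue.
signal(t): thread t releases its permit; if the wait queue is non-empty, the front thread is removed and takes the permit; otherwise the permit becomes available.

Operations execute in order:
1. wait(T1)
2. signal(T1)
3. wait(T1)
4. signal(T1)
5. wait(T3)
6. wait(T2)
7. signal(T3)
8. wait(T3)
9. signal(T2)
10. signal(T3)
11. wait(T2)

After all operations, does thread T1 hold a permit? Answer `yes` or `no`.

Step 1: wait(T1) -> count=0 queue=[] holders={T1}
Step 2: signal(T1) -> count=1 queue=[] holders={none}
Step 3: wait(T1) -> count=0 queue=[] holders={T1}
Step 4: signal(T1) -> count=1 queue=[] holders={none}
Step 5: wait(T3) -> count=0 queue=[] holders={T3}
Step 6: wait(T2) -> count=0 queue=[T2] holders={T3}
Step 7: signal(T3) -> count=0 queue=[] holders={T2}
Step 8: wait(T3) -> count=0 queue=[T3] holders={T2}
Step 9: signal(T2) -> count=0 queue=[] holders={T3}
Step 10: signal(T3) -> count=1 queue=[] holders={none}
Step 11: wait(T2) -> count=0 queue=[] holders={T2}
Final holders: {T2} -> T1 not in holders

Answer: no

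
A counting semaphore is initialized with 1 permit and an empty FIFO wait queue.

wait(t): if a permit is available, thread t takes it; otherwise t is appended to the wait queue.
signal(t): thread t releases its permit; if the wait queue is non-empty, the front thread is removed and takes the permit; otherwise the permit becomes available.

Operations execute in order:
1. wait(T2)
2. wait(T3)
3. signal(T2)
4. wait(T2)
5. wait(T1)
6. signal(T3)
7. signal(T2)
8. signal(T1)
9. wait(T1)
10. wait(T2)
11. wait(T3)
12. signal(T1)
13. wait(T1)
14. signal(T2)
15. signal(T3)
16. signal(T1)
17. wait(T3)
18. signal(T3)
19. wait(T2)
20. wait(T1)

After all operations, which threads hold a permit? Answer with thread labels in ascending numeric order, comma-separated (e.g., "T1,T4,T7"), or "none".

Step 1: wait(T2) -> count=0 queue=[] holders={T2}
Step 2: wait(T3) -> count=0 queue=[T3] holders={T2}
Step 3: signal(T2) -> count=0 queue=[] holders={T3}
Step 4: wait(T2) -> count=0 queue=[T2] holders={T3}
Step 5: wait(T1) -> count=0 queue=[T2,T1] holders={T3}
Step 6: signal(T3) -> count=0 queue=[T1] holders={T2}
Step 7: signal(T2) -> count=0 queue=[] holders={T1}
Step 8: signal(T1) -> count=1 queue=[] holders={none}
Step 9: wait(T1) -> count=0 queue=[] holders={T1}
Step 10: wait(T2) -> count=0 queue=[T2] holders={T1}
Step 11: wait(T3) -> count=0 queue=[T2,T3] holders={T1}
Step 12: signal(T1) -> count=0 queue=[T3] holders={T2}
Step 13: wait(T1) -> count=0 queue=[T3,T1] holders={T2}
Step 14: signal(T2) -> count=0 queue=[T1] holders={T3}
Step 15: signal(T3) -> count=0 queue=[] holders={T1}
Step 16: signal(T1) -> count=1 queue=[] holders={none}
Step 17: wait(T3) -> count=0 queue=[] holders={T3}
Step 18: signal(T3) -> count=1 queue=[] holders={none}
Step 19: wait(T2) -> count=0 queue=[] holders={T2}
Step 20: wait(T1) -> count=0 queue=[T1] holders={T2}
Final holders: T2

Answer: T2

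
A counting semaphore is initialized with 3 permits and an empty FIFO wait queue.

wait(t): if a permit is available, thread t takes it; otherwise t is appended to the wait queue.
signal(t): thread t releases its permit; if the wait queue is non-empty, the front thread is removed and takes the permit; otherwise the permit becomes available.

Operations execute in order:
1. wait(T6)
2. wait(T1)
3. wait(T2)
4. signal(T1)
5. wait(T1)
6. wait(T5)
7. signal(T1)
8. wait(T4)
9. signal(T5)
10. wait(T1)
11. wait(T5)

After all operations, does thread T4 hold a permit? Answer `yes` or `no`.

Step 1: wait(T6) -> count=2 queue=[] holders={T6}
Step 2: wait(T1) -> count=1 queue=[] holders={T1,T6}
Step 3: wait(T2) -> count=0 queue=[] holders={T1,T2,T6}
Step 4: signal(T1) -> count=1 queue=[] holders={T2,T6}
Step 5: wait(T1) -> count=0 queue=[] holders={T1,T2,T6}
Step 6: wait(T5) -> count=0 queue=[T5] holders={T1,T2,T6}
Step 7: signal(T1) -> count=0 queue=[] holders={T2,T5,T6}
Step 8: wait(T4) -> count=0 queue=[T4] holders={T2,T5,T6}
Step 9: signal(T5) -> count=0 queue=[] holders={T2,T4,T6}
Step 10: wait(T1) -> count=0 queue=[T1] holders={T2,T4,T6}
Step 11: wait(T5) -> count=0 queue=[T1,T5] holders={T2,T4,T6}
Final holders: {T2,T4,T6} -> T4 in holders

Answer: yes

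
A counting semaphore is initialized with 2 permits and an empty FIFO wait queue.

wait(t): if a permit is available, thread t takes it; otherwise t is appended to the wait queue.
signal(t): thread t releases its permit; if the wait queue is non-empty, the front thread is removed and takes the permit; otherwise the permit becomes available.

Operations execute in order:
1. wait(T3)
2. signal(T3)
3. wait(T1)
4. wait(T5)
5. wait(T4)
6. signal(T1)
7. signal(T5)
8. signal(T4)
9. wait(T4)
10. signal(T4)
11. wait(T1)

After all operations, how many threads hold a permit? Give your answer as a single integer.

Answer: 1

Derivation:
Step 1: wait(T3) -> count=1 queue=[] holders={T3}
Step 2: signal(T3) -> count=2 queue=[] holders={none}
Step 3: wait(T1) -> count=1 queue=[] holders={T1}
Step 4: wait(T5) -> count=0 queue=[] holders={T1,T5}
Step 5: wait(T4) -> count=0 queue=[T4] holders={T1,T5}
Step 6: signal(T1) -> count=0 queue=[] holders={T4,T5}
Step 7: signal(T5) -> count=1 queue=[] holders={T4}
Step 8: signal(T4) -> count=2 queue=[] holders={none}
Step 9: wait(T4) -> count=1 queue=[] holders={T4}
Step 10: signal(T4) -> count=2 queue=[] holders={none}
Step 11: wait(T1) -> count=1 queue=[] holders={T1}
Final holders: {T1} -> 1 thread(s)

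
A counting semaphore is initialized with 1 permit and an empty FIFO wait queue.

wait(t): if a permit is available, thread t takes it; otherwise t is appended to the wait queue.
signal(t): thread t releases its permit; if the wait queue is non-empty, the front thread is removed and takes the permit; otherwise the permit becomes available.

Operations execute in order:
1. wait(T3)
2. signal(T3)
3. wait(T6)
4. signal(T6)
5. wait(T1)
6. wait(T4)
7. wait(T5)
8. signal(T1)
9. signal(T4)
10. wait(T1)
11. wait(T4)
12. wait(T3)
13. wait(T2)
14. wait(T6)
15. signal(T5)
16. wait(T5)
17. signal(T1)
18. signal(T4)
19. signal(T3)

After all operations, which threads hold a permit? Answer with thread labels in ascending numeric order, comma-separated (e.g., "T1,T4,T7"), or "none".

Step 1: wait(T3) -> count=0 queue=[] holders={T3}
Step 2: signal(T3) -> count=1 queue=[] holders={none}
Step 3: wait(T6) -> count=0 queue=[] holders={T6}
Step 4: signal(T6) -> count=1 queue=[] holders={none}
Step 5: wait(T1) -> count=0 queue=[] holders={T1}
Step 6: wait(T4) -> count=0 queue=[T4] holders={T1}
Step 7: wait(T5) -> count=0 queue=[T4,T5] holders={T1}
Step 8: signal(T1) -> count=0 queue=[T5] holders={T4}
Step 9: signal(T4) -> count=0 queue=[] holders={T5}
Step 10: wait(T1) -> count=0 queue=[T1] holders={T5}
Step 11: wait(T4) -> count=0 queue=[T1,T4] holders={T5}
Step 12: wait(T3) -> count=0 queue=[T1,T4,T3] holders={T5}
Step 13: wait(T2) -> count=0 queue=[T1,T4,T3,T2] holders={T5}
Step 14: wait(T6) -> count=0 queue=[T1,T4,T3,T2,T6] holders={T5}
Step 15: signal(T5) -> count=0 queue=[T4,T3,T2,T6] holders={T1}
Step 16: wait(T5) -> count=0 queue=[T4,T3,T2,T6,T5] holders={T1}
Step 17: signal(T1) -> count=0 queue=[T3,T2,T6,T5] holders={T4}
Step 18: signal(T4) -> count=0 queue=[T2,T6,T5] holders={T3}
Step 19: signal(T3) -> count=0 queue=[T6,T5] holders={T2}
Final holders: T2

Answer: T2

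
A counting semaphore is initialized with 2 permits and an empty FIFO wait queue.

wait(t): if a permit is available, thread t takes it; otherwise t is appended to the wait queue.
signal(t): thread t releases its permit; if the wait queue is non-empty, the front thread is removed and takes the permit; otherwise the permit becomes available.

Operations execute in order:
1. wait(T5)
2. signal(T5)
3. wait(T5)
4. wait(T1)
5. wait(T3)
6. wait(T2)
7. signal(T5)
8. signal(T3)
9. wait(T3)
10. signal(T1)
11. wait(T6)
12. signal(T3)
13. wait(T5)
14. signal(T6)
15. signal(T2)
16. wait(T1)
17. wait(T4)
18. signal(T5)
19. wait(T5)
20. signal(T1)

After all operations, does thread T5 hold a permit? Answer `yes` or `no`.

Answer: yes

Derivation:
Step 1: wait(T5) -> count=1 queue=[] holders={T5}
Step 2: signal(T5) -> count=2 queue=[] holders={none}
Step 3: wait(T5) -> count=1 queue=[] holders={T5}
Step 4: wait(T1) -> count=0 queue=[] holders={T1,T5}
Step 5: wait(T3) -> count=0 queue=[T3] holders={T1,T5}
Step 6: wait(T2) -> count=0 queue=[T3,T2] holders={T1,T5}
Step 7: signal(T5) -> count=0 queue=[T2] holders={T1,T3}
Step 8: signal(T3) -> count=0 queue=[] holders={T1,T2}
Step 9: wait(T3) -> count=0 queue=[T3] holders={T1,T2}
Step 10: signal(T1) -> count=0 queue=[] holders={T2,T3}
Step 11: wait(T6) -> count=0 queue=[T6] holders={T2,T3}
Step 12: signal(T3) -> count=0 queue=[] holders={T2,T6}
Step 13: wait(T5) -> count=0 queue=[T5] holders={T2,T6}
Step 14: signal(T6) -> count=0 queue=[] holders={T2,T5}
Step 15: signal(T2) -> count=1 queue=[] holders={T5}
Step 16: wait(T1) -> count=0 queue=[] holders={T1,T5}
Step 17: wait(T4) -> count=0 queue=[T4] holders={T1,T5}
Step 18: signal(T5) -> count=0 queue=[] holders={T1,T4}
Step 19: wait(T5) -> count=0 queue=[T5] holders={T1,T4}
Step 20: signal(T1) -> count=0 queue=[] holders={T4,T5}
Final holders: {T4,T5} -> T5 in holders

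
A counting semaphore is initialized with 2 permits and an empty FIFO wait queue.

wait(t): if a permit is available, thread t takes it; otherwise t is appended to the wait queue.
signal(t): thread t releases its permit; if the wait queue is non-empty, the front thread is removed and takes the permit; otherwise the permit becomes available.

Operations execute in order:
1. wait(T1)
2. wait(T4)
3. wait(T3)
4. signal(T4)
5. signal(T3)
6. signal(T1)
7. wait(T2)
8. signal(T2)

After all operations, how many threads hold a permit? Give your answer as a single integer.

Step 1: wait(T1) -> count=1 queue=[] holders={T1}
Step 2: wait(T4) -> count=0 queue=[] holders={T1,T4}
Step 3: wait(T3) -> count=0 queue=[T3] holders={T1,T4}
Step 4: signal(T4) -> count=0 queue=[] holders={T1,T3}
Step 5: signal(T3) -> count=1 queue=[] holders={T1}
Step 6: signal(T1) -> count=2 queue=[] holders={none}
Step 7: wait(T2) -> count=1 queue=[] holders={T2}
Step 8: signal(T2) -> count=2 queue=[] holders={none}
Final holders: {none} -> 0 thread(s)

Answer: 0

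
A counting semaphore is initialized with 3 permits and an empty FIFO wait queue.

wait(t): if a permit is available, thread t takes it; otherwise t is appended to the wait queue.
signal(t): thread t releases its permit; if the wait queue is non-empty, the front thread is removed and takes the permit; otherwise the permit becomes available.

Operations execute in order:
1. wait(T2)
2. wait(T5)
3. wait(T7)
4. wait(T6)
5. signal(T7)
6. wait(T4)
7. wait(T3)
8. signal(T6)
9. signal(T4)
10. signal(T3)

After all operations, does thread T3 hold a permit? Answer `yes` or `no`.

Answer: no

Derivation:
Step 1: wait(T2) -> count=2 queue=[] holders={T2}
Step 2: wait(T5) -> count=1 queue=[] holders={T2,T5}
Step 3: wait(T7) -> count=0 queue=[] holders={T2,T5,T7}
Step 4: wait(T6) -> count=0 queue=[T6] holders={T2,T5,T7}
Step 5: signal(T7) -> count=0 queue=[] holders={T2,T5,T6}
Step 6: wait(T4) -> count=0 queue=[T4] holders={T2,T5,T6}
Step 7: wait(T3) -> count=0 queue=[T4,T3] holders={T2,T5,T6}
Step 8: signal(T6) -> count=0 queue=[T3] holders={T2,T4,T5}
Step 9: signal(T4) -> count=0 queue=[] holders={T2,T3,T5}
Step 10: signal(T3) -> count=1 queue=[] holders={T2,T5}
Final holders: {T2,T5} -> T3 not in holders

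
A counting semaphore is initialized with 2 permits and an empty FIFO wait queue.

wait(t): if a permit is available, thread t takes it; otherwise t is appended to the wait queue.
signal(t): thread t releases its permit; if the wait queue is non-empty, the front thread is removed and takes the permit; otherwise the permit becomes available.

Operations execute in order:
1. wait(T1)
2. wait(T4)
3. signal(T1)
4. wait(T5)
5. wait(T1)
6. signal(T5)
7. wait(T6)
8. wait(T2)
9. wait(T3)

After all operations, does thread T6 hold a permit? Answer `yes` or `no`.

Step 1: wait(T1) -> count=1 queue=[] holders={T1}
Step 2: wait(T4) -> count=0 queue=[] holders={T1,T4}
Step 3: signal(T1) -> count=1 queue=[] holders={T4}
Step 4: wait(T5) -> count=0 queue=[] holders={T4,T5}
Step 5: wait(T1) -> count=0 queue=[T1] holders={T4,T5}
Step 6: signal(T5) -> count=0 queue=[] holders={T1,T4}
Step 7: wait(T6) -> count=0 queue=[T6] holders={T1,T4}
Step 8: wait(T2) -> count=0 queue=[T6,T2] holders={T1,T4}
Step 9: wait(T3) -> count=0 queue=[T6,T2,T3] holders={T1,T4}
Final holders: {T1,T4} -> T6 not in holders

Answer: no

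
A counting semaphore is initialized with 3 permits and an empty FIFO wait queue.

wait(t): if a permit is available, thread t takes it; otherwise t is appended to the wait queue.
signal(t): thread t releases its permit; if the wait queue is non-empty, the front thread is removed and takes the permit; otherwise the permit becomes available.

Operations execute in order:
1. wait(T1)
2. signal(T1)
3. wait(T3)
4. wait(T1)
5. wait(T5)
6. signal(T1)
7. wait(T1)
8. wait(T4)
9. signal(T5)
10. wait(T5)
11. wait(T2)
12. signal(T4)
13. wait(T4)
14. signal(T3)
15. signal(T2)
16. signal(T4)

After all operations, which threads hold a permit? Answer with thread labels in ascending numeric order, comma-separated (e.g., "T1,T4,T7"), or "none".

Answer: T1,T5

Derivation:
Step 1: wait(T1) -> count=2 queue=[] holders={T1}
Step 2: signal(T1) -> count=3 queue=[] holders={none}
Step 3: wait(T3) -> count=2 queue=[] holders={T3}
Step 4: wait(T1) -> count=1 queue=[] holders={T1,T3}
Step 5: wait(T5) -> count=0 queue=[] holders={T1,T3,T5}
Step 6: signal(T1) -> count=1 queue=[] holders={T3,T5}
Step 7: wait(T1) -> count=0 queue=[] holders={T1,T3,T5}
Step 8: wait(T4) -> count=0 queue=[T4] holders={T1,T3,T5}
Step 9: signal(T5) -> count=0 queue=[] holders={T1,T3,T4}
Step 10: wait(T5) -> count=0 queue=[T5] holders={T1,T3,T4}
Step 11: wait(T2) -> count=0 queue=[T5,T2] holders={T1,T3,T4}
Step 12: signal(T4) -> count=0 queue=[T2] holders={T1,T3,T5}
Step 13: wait(T4) -> count=0 queue=[T2,T4] holders={T1,T3,T5}
Step 14: signal(T3) -> count=0 queue=[T4] holders={T1,T2,T5}
Step 15: signal(T2) -> count=0 queue=[] holders={T1,T4,T5}
Step 16: signal(T4) -> count=1 queue=[] holders={T1,T5}
Final holders: T1,T5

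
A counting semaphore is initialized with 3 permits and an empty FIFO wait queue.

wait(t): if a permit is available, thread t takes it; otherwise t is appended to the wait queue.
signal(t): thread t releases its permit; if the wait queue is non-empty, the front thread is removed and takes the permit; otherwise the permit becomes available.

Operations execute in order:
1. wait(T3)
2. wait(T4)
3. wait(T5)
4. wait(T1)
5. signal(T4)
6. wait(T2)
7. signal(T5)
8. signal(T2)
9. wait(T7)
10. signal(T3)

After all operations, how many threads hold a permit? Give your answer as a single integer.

Step 1: wait(T3) -> count=2 queue=[] holders={T3}
Step 2: wait(T4) -> count=1 queue=[] holders={T3,T4}
Step 3: wait(T5) -> count=0 queue=[] holders={T3,T4,T5}
Step 4: wait(T1) -> count=0 queue=[T1] holders={T3,T4,T5}
Step 5: signal(T4) -> count=0 queue=[] holders={T1,T3,T5}
Step 6: wait(T2) -> count=0 queue=[T2] holders={T1,T3,T5}
Step 7: signal(T5) -> count=0 queue=[] holders={T1,T2,T3}
Step 8: signal(T2) -> count=1 queue=[] holders={T1,T3}
Step 9: wait(T7) -> count=0 queue=[] holders={T1,T3,T7}
Step 10: signal(T3) -> count=1 queue=[] holders={T1,T7}
Final holders: {T1,T7} -> 2 thread(s)

Answer: 2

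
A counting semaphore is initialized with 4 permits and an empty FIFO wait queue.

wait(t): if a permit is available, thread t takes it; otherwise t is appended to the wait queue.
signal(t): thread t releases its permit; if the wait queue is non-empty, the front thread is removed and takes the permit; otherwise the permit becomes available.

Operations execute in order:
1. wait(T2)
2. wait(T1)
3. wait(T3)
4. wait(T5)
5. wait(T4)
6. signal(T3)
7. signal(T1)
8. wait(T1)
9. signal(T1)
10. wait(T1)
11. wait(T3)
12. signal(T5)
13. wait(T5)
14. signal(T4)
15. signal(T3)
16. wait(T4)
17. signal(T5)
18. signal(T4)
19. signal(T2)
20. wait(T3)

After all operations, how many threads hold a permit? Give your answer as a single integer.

Step 1: wait(T2) -> count=3 queue=[] holders={T2}
Step 2: wait(T1) -> count=2 queue=[] holders={T1,T2}
Step 3: wait(T3) -> count=1 queue=[] holders={T1,T2,T3}
Step 4: wait(T5) -> count=0 queue=[] holders={T1,T2,T3,T5}
Step 5: wait(T4) -> count=0 queue=[T4] holders={T1,T2,T3,T5}
Step 6: signal(T3) -> count=0 queue=[] holders={T1,T2,T4,T5}
Step 7: signal(T1) -> count=1 queue=[] holders={T2,T4,T5}
Step 8: wait(T1) -> count=0 queue=[] holders={T1,T2,T4,T5}
Step 9: signal(T1) -> count=1 queue=[] holders={T2,T4,T5}
Step 10: wait(T1) -> count=0 queue=[] holders={T1,T2,T4,T5}
Step 11: wait(T3) -> count=0 queue=[T3] holders={T1,T2,T4,T5}
Step 12: signal(T5) -> count=0 queue=[] holders={T1,T2,T3,T4}
Step 13: wait(T5) -> count=0 queue=[T5] holders={T1,T2,T3,T4}
Step 14: signal(T4) -> count=0 queue=[] holders={T1,T2,T3,T5}
Step 15: signal(T3) -> count=1 queue=[] holders={T1,T2,T5}
Step 16: wait(T4) -> count=0 queue=[] holders={T1,T2,T4,T5}
Step 17: signal(T5) -> count=1 queue=[] holders={T1,T2,T4}
Step 18: signal(T4) -> count=2 queue=[] holders={T1,T2}
Step 19: signal(T2) -> count=3 queue=[] holders={T1}
Step 20: wait(T3) -> count=2 queue=[] holders={T1,T3}
Final holders: {T1,T3} -> 2 thread(s)

Answer: 2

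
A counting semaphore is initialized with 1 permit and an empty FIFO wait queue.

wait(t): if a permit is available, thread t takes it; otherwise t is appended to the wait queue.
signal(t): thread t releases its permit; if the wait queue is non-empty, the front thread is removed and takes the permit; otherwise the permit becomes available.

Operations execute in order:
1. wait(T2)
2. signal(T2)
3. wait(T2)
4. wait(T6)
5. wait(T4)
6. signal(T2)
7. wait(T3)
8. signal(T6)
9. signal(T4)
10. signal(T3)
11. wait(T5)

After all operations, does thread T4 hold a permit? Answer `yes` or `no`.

Step 1: wait(T2) -> count=0 queue=[] holders={T2}
Step 2: signal(T2) -> count=1 queue=[] holders={none}
Step 3: wait(T2) -> count=0 queue=[] holders={T2}
Step 4: wait(T6) -> count=0 queue=[T6] holders={T2}
Step 5: wait(T4) -> count=0 queue=[T6,T4] holders={T2}
Step 6: signal(T2) -> count=0 queue=[T4] holders={T6}
Step 7: wait(T3) -> count=0 queue=[T4,T3] holders={T6}
Step 8: signal(T6) -> count=0 queue=[T3] holders={T4}
Step 9: signal(T4) -> count=0 queue=[] holders={T3}
Step 10: signal(T3) -> count=1 queue=[] holders={none}
Step 11: wait(T5) -> count=0 queue=[] holders={T5}
Final holders: {T5} -> T4 not in holders

Answer: no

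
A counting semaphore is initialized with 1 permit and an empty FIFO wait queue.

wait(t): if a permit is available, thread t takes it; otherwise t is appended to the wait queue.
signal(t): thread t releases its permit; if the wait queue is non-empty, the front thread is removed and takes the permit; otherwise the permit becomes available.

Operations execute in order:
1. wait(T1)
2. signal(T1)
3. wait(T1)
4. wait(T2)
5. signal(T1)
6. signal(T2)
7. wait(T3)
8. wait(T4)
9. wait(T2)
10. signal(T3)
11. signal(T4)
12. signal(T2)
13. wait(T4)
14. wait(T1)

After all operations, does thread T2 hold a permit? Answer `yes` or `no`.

Step 1: wait(T1) -> count=0 queue=[] holders={T1}
Step 2: signal(T1) -> count=1 queue=[] holders={none}
Step 3: wait(T1) -> count=0 queue=[] holders={T1}
Step 4: wait(T2) -> count=0 queue=[T2] holders={T1}
Step 5: signal(T1) -> count=0 queue=[] holders={T2}
Step 6: signal(T2) -> count=1 queue=[] holders={none}
Step 7: wait(T3) -> count=0 queue=[] holders={T3}
Step 8: wait(T4) -> count=0 queue=[T4] holders={T3}
Step 9: wait(T2) -> count=0 queue=[T4,T2] holders={T3}
Step 10: signal(T3) -> count=0 queue=[T2] holders={T4}
Step 11: signal(T4) -> count=0 queue=[] holders={T2}
Step 12: signal(T2) -> count=1 queue=[] holders={none}
Step 13: wait(T4) -> count=0 queue=[] holders={T4}
Step 14: wait(T1) -> count=0 queue=[T1] holders={T4}
Final holders: {T4} -> T2 not in holders

Answer: no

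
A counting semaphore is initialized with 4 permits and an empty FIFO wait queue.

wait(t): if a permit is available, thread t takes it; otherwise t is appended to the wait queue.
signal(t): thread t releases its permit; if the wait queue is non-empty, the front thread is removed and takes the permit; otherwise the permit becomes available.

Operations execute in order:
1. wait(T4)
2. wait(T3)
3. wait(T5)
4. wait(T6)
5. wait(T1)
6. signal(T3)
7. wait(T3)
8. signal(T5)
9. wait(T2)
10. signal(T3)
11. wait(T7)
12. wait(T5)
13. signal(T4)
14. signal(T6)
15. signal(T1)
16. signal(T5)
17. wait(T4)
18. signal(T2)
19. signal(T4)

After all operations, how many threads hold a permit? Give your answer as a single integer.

Answer: 1

Derivation:
Step 1: wait(T4) -> count=3 queue=[] holders={T4}
Step 2: wait(T3) -> count=2 queue=[] holders={T3,T4}
Step 3: wait(T5) -> count=1 queue=[] holders={T3,T4,T5}
Step 4: wait(T6) -> count=0 queue=[] holders={T3,T4,T5,T6}
Step 5: wait(T1) -> count=0 queue=[T1] holders={T3,T4,T5,T6}
Step 6: signal(T3) -> count=0 queue=[] holders={T1,T4,T5,T6}
Step 7: wait(T3) -> count=0 queue=[T3] holders={T1,T4,T5,T6}
Step 8: signal(T5) -> count=0 queue=[] holders={T1,T3,T4,T6}
Step 9: wait(T2) -> count=0 queue=[T2] holders={T1,T3,T4,T6}
Step 10: signal(T3) -> count=0 queue=[] holders={T1,T2,T4,T6}
Step 11: wait(T7) -> count=0 queue=[T7] holders={T1,T2,T4,T6}
Step 12: wait(T5) -> count=0 queue=[T7,T5] holders={T1,T2,T4,T6}
Step 13: signal(T4) -> count=0 queue=[T5] holders={T1,T2,T6,T7}
Step 14: signal(T6) -> count=0 queue=[] holders={T1,T2,T5,T7}
Step 15: signal(T1) -> count=1 queue=[] holders={T2,T5,T7}
Step 16: signal(T5) -> count=2 queue=[] holders={T2,T7}
Step 17: wait(T4) -> count=1 queue=[] holders={T2,T4,T7}
Step 18: signal(T2) -> count=2 queue=[] holders={T4,T7}
Step 19: signal(T4) -> count=3 queue=[] holders={T7}
Final holders: {T7} -> 1 thread(s)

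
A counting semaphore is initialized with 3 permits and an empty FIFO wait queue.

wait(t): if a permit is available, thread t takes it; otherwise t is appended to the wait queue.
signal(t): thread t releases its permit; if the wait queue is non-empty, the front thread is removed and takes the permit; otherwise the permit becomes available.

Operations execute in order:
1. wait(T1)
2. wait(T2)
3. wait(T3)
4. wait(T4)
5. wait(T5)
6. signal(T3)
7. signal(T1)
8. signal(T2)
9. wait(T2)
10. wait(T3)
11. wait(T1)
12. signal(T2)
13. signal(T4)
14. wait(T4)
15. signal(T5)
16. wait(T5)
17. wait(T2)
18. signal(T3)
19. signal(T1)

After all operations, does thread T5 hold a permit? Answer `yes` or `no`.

Step 1: wait(T1) -> count=2 queue=[] holders={T1}
Step 2: wait(T2) -> count=1 queue=[] holders={T1,T2}
Step 3: wait(T3) -> count=0 queue=[] holders={T1,T2,T3}
Step 4: wait(T4) -> count=0 queue=[T4] holders={T1,T2,T3}
Step 5: wait(T5) -> count=0 queue=[T4,T5] holders={T1,T2,T3}
Step 6: signal(T3) -> count=0 queue=[T5] holders={T1,T2,T4}
Step 7: signal(T1) -> count=0 queue=[] holders={T2,T4,T5}
Step 8: signal(T2) -> count=1 queue=[] holders={T4,T5}
Step 9: wait(T2) -> count=0 queue=[] holders={T2,T4,T5}
Step 10: wait(T3) -> count=0 queue=[T3] holders={T2,T4,T5}
Step 11: wait(T1) -> count=0 queue=[T3,T1] holders={T2,T4,T5}
Step 12: signal(T2) -> count=0 queue=[T1] holders={T3,T4,T5}
Step 13: signal(T4) -> count=0 queue=[] holders={T1,T3,T5}
Step 14: wait(T4) -> count=0 queue=[T4] holders={T1,T3,T5}
Step 15: signal(T5) -> count=0 queue=[] holders={T1,T3,T4}
Step 16: wait(T5) -> count=0 queue=[T5] holders={T1,T3,T4}
Step 17: wait(T2) -> count=0 queue=[T5,T2] holders={T1,T3,T4}
Step 18: signal(T3) -> count=0 queue=[T2] holders={T1,T4,T5}
Step 19: signal(T1) -> count=0 queue=[] holders={T2,T4,T5}
Final holders: {T2,T4,T5} -> T5 in holders

Answer: yes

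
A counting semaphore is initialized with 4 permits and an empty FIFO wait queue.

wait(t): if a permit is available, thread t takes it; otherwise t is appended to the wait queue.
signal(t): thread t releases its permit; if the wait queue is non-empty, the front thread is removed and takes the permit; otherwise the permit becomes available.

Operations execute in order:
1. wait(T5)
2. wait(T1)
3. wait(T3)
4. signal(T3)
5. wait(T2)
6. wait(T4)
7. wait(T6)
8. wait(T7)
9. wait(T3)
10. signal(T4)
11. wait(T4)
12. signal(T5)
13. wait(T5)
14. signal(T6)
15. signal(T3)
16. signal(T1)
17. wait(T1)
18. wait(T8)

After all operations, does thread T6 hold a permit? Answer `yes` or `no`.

Step 1: wait(T5) -> count=3 queue=[] holders={T5}
Step 2: wait(T1) -> count=2 queue=[] holders={T1,T5}
Step 3: wait(T3) -> count=1 queue=[] holders={T1,T3,T5}
Step 4: signal(T3) -> count=2 queue=[] holders={T1,T5}
Step 5: wait(T2) -> count=1 queue=[] holders={T1,T2,T5}
Step 6: wait(T4) -> count=0 queue=[] holders={T1,T2,T4,T5}
Step 7: wait(T6) -> count=0 queue=[T6] holders={T1,T2,T4,T5}
Step 8: wait(T7) -> count=0 queue=[T6,T7] holders={T1,T2,T4,T5}
Step 9: wait(T3) -> count=0 queue=[T6,T7,T3] holders={T1,T2,T4,T5}
Step 10: signal(T4) -> count=0 queue=[T7,T3] holders={T1,T2,T5,T6}
Step 11: wait(T4) -> count=0 queue=[T7,T3,T4] holders={T1,T2,T5,T6}
Step 12: signal(T5) -> count=0 queue=[T3,T4] holders={T1,T2,T6,T7}
Step 13: wait(T5) -> count=0 queue=[T3,T4,T5] holders={T1,T2,T6,T7}
Step 14: signal(T6) -> count=0 queue=[T4,T5] holders={T1,T2,T3,T7}
Step 15: signal(T3) -> count=0 queue=[T5] holders={T1,T2,T4,T7}
Step 16: signal(T1) -> count=0 queue=[] holders={T2,T4,T5,T7}
Step 17: wait(T1) -> count=0 queue=[T1] holders={T2,T4,T5,T7}
Step 18: wait(T8) -> count=0 queue=[T1,T8] holders={T2,T4,T5,T7}
Final holders: {T2,T4,T5,T7} -> T6 not in holders

Answer: no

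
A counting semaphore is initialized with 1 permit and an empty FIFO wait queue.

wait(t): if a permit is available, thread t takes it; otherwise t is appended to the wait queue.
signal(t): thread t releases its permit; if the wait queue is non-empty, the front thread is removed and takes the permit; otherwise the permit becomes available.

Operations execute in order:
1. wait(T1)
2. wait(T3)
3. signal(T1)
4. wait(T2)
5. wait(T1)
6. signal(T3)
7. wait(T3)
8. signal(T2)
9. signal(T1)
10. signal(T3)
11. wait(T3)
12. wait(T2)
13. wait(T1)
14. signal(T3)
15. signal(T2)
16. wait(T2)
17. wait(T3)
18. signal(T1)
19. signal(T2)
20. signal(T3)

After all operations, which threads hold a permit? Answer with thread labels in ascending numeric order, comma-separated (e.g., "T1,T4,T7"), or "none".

Answer: none

Derivation:
Step 1: wait(T1) -> count=0 queue=[] holders={T1}
Step 2: wait(T3) -> count=0 queue=[T3] holders={T1}
Step 3: signal(T1) -> count=0 queue=[] holders={T3}
Step 4: wait(T2) -> count=0 queue=[T2] holders={T3}
Step 5: wait(T1) -> count=0 queue=[T2,T1] holders={T3}
Step 6: signal(T3) -> count=0 queue=[T1] holders={T2}
Step 7: wait(T3) -> count=0 queue=[T1,T3] holders={T2}
Step 8: signal(T2) -> count=0 queue=[T3] holders={T1}
Step 9: signal(T1) -> count=0 queue=[] holders={T3}
Step 10: signal(T3) -> count=1 queue=[] holders={none}
Step 11: wait(T3) -> count=0 queue=[] holders={T3}
Step 12: wait(T2) -> count=0 queue=[T2] holders={T3}
Step 13: wait(T1) -> count=0 queue=[T2,T1] holders={T3}
Step 14: signal(T3) -> count=0 queue=[T1] holders={T2}
Step 15: signal(T2) -> count=0 queue=[] holders={T1}
Step 16: wait(T2) -> count=0 queue=[T2] holders={T1}
Step 17: wait(T3) -> count=0 queue=[T2,T3] holders={T1}
Step 18: signal(T1) -> count=0 queue=[T3] holders={T2}
Step 19: signal(T2) -> count=0 queue=[] holders={T3}
Step 20: signal(T3) -> count=1 queue=[] holders={none}
Final holders: none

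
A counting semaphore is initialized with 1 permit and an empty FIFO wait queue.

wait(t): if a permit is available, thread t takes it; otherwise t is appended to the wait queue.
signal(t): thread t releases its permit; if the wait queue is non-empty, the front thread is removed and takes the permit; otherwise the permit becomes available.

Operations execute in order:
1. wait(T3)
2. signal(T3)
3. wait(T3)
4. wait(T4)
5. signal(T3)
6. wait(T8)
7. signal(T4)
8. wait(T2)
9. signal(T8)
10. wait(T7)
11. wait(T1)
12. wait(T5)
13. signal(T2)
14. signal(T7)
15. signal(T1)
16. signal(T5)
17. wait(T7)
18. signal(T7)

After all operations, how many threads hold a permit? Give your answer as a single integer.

Step 1: wait(T3) -> count=0 queue=[] holders={T3}
Step 2: signal(T3) -> count=1 queue=[] holders={none}
Step 3: wait(T3) -> count=0 queue=[] holders={T3}
Step 4: wait(T4) -> count=0 queue=[T4] holders={T3}
Step 5: signal(T3) -> count=0 queue=[] holders={T4}
Step 6: wait(T8) -> count=0 queue=[T8] holders={T4}
Step 7: signal(T4) -> count=0 queue=[] holders={T8}
Step 8: wait(T2) -> count=0 queue=[T2] holders={T8}
Step 9: signal(T8) -> count=0 queue=[] holders={T2}
Step 10: wait(T7) -> count=0 queue=[T7] holders={T2}
Step 11: wait(T1) -> count=0 queue=[T7,T1] holders={T2}
Step 12: wait(T5) -> count=0 queue=[T7,T1,T5] holders={T2}
Step 13: signal(T2) -> count=0 queue=[T1,T5] holders={T7}
Step 14: signal(T7) -> count=0 queue=[T5] holders={T1}
Step 15: signal(T1) -> count=0 queue=[] holders={T5}
Step 16: signal(T5) -> count=1 queue=[] holders={none}
Step 17: wait(T7) -> count=0 queue=[] holders={T7}
Step 18: signal(T7) -> count=1 queue=[] holders={none}
Final holders: {none} -> 0 thread(s)

Answer: 0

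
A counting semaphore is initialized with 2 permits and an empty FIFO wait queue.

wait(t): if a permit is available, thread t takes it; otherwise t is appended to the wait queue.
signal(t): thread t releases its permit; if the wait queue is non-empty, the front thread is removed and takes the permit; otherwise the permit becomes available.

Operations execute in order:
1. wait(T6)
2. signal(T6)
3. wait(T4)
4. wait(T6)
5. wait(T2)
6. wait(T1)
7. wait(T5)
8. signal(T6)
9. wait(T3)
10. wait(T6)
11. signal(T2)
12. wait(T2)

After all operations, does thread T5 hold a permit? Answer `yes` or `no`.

Answer: no

Derivation:
Step 1: wait(T6) -> count=1 queue=[] holders={T6}
Step 2: signal(T6) -> count=2 queue=[] holders={none}
Step 3: wait(T4) -> count=1 queue=[] holders={T4}
Step 4: wait(T6) -> count=0 queue=[] holders={T4,T6}
Step 5: wait(T2) -> count=0 queue=[T2] holders={T4,T6}
Step 6: wait(T1) -> count=0 queue=[T2,T1] holders={T4,T6}
Step 7: wait(T5) -> count=0 queue=[T2,T1,T5] holders={T4,T6}
Step 8: signal(T6) -> count=0 queue=[T1,T5] holders={T2,T4}
Step 9: wait(T3) -> count=0 queue=[T1,T5,T3] holders={T2,T4}
Step 10: wait(T6) -> count=0 queue=[T1,T5,T3,T6] holders={T2,T4}
Step 11: signal(T2) -> count=0 queue=[T5,T3,T6] holders={T1,T4}
Step 12: wait(T2) -> count=0 queue=[T5,T3,T6,T2] holders={T1,T4}
Final holders: {T1,T4} -> T5 not in holders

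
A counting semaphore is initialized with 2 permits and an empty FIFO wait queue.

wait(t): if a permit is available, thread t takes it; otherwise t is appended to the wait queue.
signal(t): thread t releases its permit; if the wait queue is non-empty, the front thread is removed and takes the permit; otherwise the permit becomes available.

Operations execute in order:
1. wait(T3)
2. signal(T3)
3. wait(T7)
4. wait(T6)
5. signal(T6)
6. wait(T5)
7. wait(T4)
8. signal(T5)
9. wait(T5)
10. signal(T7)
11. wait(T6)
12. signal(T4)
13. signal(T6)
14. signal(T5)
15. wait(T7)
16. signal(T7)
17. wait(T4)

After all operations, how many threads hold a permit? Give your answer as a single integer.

Answer: 1

Derivation:
Step 1: wait(T3) -> count=1 queue=[] holders={T3}
Step 2: signal(T3) -> count=2 queue=[] holders={none}
Step 3: wait(T7) -> count=1 queue=[] holders={T7}
Step 4: wait(T6) -> count=0 queue=[] holders={T6,T7}
Step 5: signal(T6) -> count=1 queue=[] holders={T7}
Step 6: wait(T5) -> count=0 queue=[] holders={T5,T7}
Step 7: wait(T4) -> count=0 queue=[T4] holders={T5,T7}
Step 8: signal(T5) -> count=0 queue=[] holders={T4,T7}
Step 9: wait(T5) -> count=0 queue=[T5] holders={T4,T7}
Step 10: signal(T7) -> count=0 queue=[] holders={T4,T5}
Step 11: wait(T6) -> count=0 queue=[T6] holders={T4,T5}
Step 12: signal(T4) -> count=0 queue=[] holders={T5,T6}
Step 13: signal(T6) -> count=1 queue=[] holders={T5}
Step 14: signal(T5) -> count=2 queue=[] holders={none}
Step 15: wait(T7) -> count=1 queue=[] holders={T7}
Step 16: signal(T7) -> count=2 queue=[] holders={none}
Step 17: wait(T4) -> count=1 queue=[] holders={T4}
Final holders: {T4} -> 1 thread(s)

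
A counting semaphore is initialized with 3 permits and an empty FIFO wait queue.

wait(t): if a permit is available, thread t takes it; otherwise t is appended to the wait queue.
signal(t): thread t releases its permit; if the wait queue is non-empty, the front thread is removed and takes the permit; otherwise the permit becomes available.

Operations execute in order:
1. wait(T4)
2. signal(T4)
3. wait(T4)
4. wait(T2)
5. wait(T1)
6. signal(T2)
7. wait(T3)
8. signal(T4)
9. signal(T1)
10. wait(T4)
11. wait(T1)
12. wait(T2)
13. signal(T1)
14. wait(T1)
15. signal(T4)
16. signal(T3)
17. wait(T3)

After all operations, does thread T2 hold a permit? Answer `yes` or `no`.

Answer: yes

Derivation:
Step 1: wait(T4) -> count=2 queue=[] holders={T4}
Step 2: signal(T4) -> count=3 queue=[] holders={none}
Step 3: wait(T4) -> count=2 queue=[] holders={T4}
Step 4: wait(T2) -> count=1 queue=[] holders={T2,T4}
Step 5: wait(T1) -> count=0 queue=[] holders={T1,T2,T4}
Step 6: signal(T2) -> count=1 queue=[] holders={T1,T4}
Step 7: wait(T3) -> count=0 queue=[] holders={T1,T3,T4}
Step 8: signal(T4) -> count=1 queue=[] holders={T1,T3}
Step 9: signal(T1) -> count=2 queue=[] holders={T3}
Step 10: wait(T4) -> count=1 queue=[] holders={T3,T4}
Step 11: wait(T1) -> count=0 queue=[] holders={T1,T3,T4}
Step 12: wait(T2) -> count=0 queue=[T2] holders={T1,T3,T4}
Step 13: signal(T1) -> count=0 queue=[] holders={T2,T3,T4}
Step 14: wait(T1) -> count=0 queue=[T1] holders={T2,T3,T4}
Step 15: signal(T4) -> count=0 queue=[] holders={T1,T2,T3}
Step 16: signal(T3) -> count=1 queue=[] holders={T1,T2}
Step 17: wait(T3) -> count=0 queue=[] holders={T1,T2,T3}
Final holders: {T1,T2,T3} -> T2 in holders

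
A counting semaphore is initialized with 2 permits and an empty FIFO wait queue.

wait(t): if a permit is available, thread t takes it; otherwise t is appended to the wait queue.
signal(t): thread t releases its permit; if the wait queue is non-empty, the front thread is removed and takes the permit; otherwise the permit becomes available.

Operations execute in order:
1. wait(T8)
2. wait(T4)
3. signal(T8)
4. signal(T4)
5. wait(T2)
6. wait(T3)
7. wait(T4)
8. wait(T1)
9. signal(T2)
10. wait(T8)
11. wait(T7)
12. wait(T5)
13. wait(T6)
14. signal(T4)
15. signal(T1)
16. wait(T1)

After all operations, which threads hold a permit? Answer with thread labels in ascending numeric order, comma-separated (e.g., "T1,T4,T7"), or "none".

Step 1: wait(T8) -> count=1 queue=[] holders={T8}
Step 2: wait(T4) -> count=0 queue=[] holders={T4,T8}
Step 3: signal(T8) -> count=1 queue=[] holders={T4}
Step 4: signal(T4) -> count=2 queue=[] holders={none}
Step 5: wait(T2) -> count=1 queue=[] holders={T2}
Step 6: wait(T3) -> count=0 queue=[] holders={T2,T3}
Step 7: wait(T4) -> count=0 queue=[T4] holders={T2,T3}
Step 8: wait(T1) -> count=0 queue=[T4,T1] holders={T2,T3}
Step 9: signal(T2) -> count=0 queue=[T1] holders={T3,T4}
Step 10: wait(T8) -> count=0 queue=[T1,T8] holders={T3,T4}
Step 11: wait(T7) -> count=0 queue=[T1,T8,T7] holders={T3,T4}
Step 12: wait(T5) -> count=0 queue=[T1,T8,T7,T5] holders={T3,T4}
Step 13: wait(T6) -> count=0 queue=[T1,T8,T7,T5,T6] holders={T3,T4}
Step 14: signal(T4) -> count=0 queue=[T8,T7,T5,T6] holders={T1,T3}
Step 15: signal(T1) -> count=0 queue=[T7,T5,T6] holders={T3,T8}
Step 16: wait(T1) -> count=0 queue=[T7,T5,T6,T1] holders={T3,T8}
Final holders: T3,T8

Answer: T3,T8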